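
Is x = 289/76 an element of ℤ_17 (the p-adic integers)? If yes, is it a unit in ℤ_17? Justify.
x ∈ ℤ_17 but not a unit; v_17(x) = 2 > 0

ℤ_17 = {x ∈ ℚ_17 : v_17(x) ≥ 0} and ℤ_17^× = {x ∈ ℤ_17 : v_17(x) = 0}. Here v_17(289/76) = v_17(num) − v_17(den) = 2; compare against these criteria.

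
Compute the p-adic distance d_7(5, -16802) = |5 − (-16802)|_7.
d_7(5, -16802) = 1/16807

Step 1 — x − y = 5 − (-16802) = 16807. Step 2 — v_7(16807) = 5 (factor: 16807 = (7^5 · 1); the sign does not affect v_p). Step 3 — |x − y|_7 = 7^{-5} = 1/16807.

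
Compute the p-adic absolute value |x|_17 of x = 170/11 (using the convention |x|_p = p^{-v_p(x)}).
|170/11|_17 = 1/17

Step 1 — compute v_17(x) by factoring powers of 17 out of the numerator and denominator: v_17(170/11) = 1. Step 2 — apply |x|_p = p^{-v_p(x)} = 17^{-1} = 1/17.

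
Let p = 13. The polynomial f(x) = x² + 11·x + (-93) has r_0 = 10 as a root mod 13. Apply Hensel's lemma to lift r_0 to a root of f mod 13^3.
r_2 = 1440 (mod 2197)

Hensel: r_{i+1} = r_i − f(r_i)·(f′(r_i))^{-1} mod 13^{i+2}, f′(x) = 2x + 11. Iterate:
  r_0 = 10 (mod 13)
  r_1 = 88 (mod 169)
  r_2 = 1440 (mod 2197)
Final: r = 1440 satisfies f(r) ≡ 0 mod 13^3.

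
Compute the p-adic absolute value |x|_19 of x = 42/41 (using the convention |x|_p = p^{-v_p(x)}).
|42/41|_19 = 1

Step 1 — compute v_19(x) by factoring powers of 19 out of the numerator and denominator: v_19(42/41) = 0. Step 2 — apply |x|_p = p^{-v_p(x)} = 19^{0} = 1.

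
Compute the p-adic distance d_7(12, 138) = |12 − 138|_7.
d_7(12, 138) = 1/7

Step 1 — x − y = 12 − 138 = -126. Step 2 — v_7(-126) = 1 (factor: -126 = −(7^1 · 18); the sign does not affect v_p). Step 3 — |x − y|_7 = 7^{-1} = 1/7.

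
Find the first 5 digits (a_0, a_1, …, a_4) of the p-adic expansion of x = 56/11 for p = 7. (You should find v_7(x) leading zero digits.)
(a_0, …, a_4) = (0, 2, 3, 4, 0)

v_7(56/11) = 1, so a_0 = ... = a_0 = 0. Factor out: x = 7^1 · u with u = 8/11 a unit in ℤ_7. Expand u iteratively via a_{v+i} = u_i mod 7, u_{i+1} = (u_i − a_{v+i})/7:
  u_0 = 8/11;  a_1 = 2;  u_1 = (u_0 − 2)/7 = -2/11
  u_1 = -2/11;  a_2 = 3;  u_2 = (u_1 − 3)/7 = -5/11
  u_2 = -5/11;  a_3 = 4;  u_3 = (u_2 − 4)/7 = -7/11
  u_3 = -7/11;  a_4 = 0;  u_4 = (u_3 − 0)/7 = -1/11
Digits: (0, 2, 3, 4, 0).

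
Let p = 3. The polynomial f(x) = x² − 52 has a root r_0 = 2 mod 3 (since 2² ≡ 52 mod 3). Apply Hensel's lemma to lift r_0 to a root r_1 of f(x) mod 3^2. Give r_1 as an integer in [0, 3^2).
r_1 = 5 (mod 9)

Hensel's recurrence: r_{i+1} = r_i − f(r_i)·(f′(r_i))^{-1} mod 3^{i+2}, with f′(x) = 2x. Iterate:
  r_0 = 2 (mod 3)
  r_1 = 5 (mod 9)
Final: r_1 = 5, and one checks f(r_1) ≡ 0 mod 3^2.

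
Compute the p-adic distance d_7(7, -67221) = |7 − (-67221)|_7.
d_7(7, -67221) = 1/16807

Step 1 — x − y = 7 − (-67221) = 67228. Step 2 — v_7(67228) = 5 (factor: 67228 = (7^5 · 4); the sign does not affect v_p). Step 3 — |x − y|_7 = 7^{-5} = 1/16807.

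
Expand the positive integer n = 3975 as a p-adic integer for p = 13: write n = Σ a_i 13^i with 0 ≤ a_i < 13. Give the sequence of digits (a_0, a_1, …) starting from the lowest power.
(a_0, a_1, …) = (10, 6, 10, 1)

Repeated division by 13 gives the digits low-to-high: 3975 = 10 + 6·13^1 + 10·13^2 + 1·13^3. Digit sequence: (10, 6, 10, 1).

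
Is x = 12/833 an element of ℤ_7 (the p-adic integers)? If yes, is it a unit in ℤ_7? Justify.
x ∉ ℤ_7 (v_7(x) = -2 < 0)

ℤ_7 = {x ∈ ℚ_7 : v_7(x) ≥ 0} and ℤ_7^× = {x ∈ ℤ_7 : v_7(x) = 0}. Here v_7(12/833) = v_7(num) − v_7(den) = -2; compare against these criteria.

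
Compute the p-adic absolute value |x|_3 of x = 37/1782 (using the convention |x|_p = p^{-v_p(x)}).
|37/1782|_3 = 81

Step 1 — compute v_3(x) by factoring powers of 3 out of the numerator and denominator: v_3(37/1782) = -4. Step 2 — apply |x|_p = p^{-v_p(x)} = 3^{4} = 81.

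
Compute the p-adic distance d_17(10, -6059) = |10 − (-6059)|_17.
d_17(10, -6059) = 1/289

Step 1 — x − y = 10 − (-6059) = 6069. Step 2 — v_17(6069) = 2 (factor: 6069 = (17^2 · 21); the sign does not affect v_p). Step 3 — |x − y|_17 = 17^{-2} = 1/289.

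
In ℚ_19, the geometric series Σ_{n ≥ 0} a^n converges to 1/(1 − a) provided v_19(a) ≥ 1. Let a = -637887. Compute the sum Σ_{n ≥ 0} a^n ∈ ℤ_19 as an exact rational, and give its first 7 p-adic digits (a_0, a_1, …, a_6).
Σ a^n = 1/(1 − a) = 1/637888;  first 7 digits = (1, 0, 0, 2, 14, 18, 3)

v_19(a) = 3 ≥ 1, so the series converges in ℤ_19 to 1/(1 − a) = 1/(1 − (-637887)) = 1/637888. Expand this rational in ℤ_19: compute digits iteratively via d_i = x_i mod 19, x_{i+1} = (x_i − d_i)/19. The first 7 digits are (1, 0, 0, 2, 14, 18, 3).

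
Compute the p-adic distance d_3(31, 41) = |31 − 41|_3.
d_3(31, 41) = 1

Step 1 — x − y = 31 − 41 = -10. Step 2 — v_3(-10) = 0 (factor: -10 = −(3^0 · 10); the sign does not affect v_p). Step 3 — |x − y|_3 = 3^{0} = 1.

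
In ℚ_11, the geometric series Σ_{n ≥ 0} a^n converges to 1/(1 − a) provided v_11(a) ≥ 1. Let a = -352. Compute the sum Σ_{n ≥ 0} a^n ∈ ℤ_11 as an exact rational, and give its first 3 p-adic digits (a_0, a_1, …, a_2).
Σ a^n = 1/(1 − a) = 1/353;  first 3 digits = (1, 1, 9)

v_11(a) = 1 ≥ 1, so the series converges in ℤ_11 to 1/(1 − a) = 1/(1 − (-352)) = 1/353. Expand this rational in ℤ_11: compute digits iteratively via d_i = x_i mod 11, x_{i+1} = (x_i − d_i)/11. The first 3 digits are (1, 1, 9).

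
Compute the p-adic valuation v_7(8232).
v_7(8232) = 3

v_7(n) is the largest exponent k such that 7^k divides n. Factor out: 8232 = 7^3 · 24. (Sign doesn't affect v_p.) So v_7(8232) = 3.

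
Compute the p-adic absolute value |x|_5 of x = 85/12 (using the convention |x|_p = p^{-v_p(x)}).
|85/12|_5 = 1/5

Step 1 — compute v_5(x) by factoring powers of 5 out of the numerator and denominator: v_5(85/12) = 1. Step 2 — apply |x|_p = p^{-v_p(x)} = 5^{-1} = 1/5.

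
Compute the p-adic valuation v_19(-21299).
v_19(-21299) = 2

v_19(n) is the largest exponent k such that 19^k divides n. Factor out: -21299 = -19^2 · 59. (Sign doesn't affect v_p.) So v_19(-21299) = 2.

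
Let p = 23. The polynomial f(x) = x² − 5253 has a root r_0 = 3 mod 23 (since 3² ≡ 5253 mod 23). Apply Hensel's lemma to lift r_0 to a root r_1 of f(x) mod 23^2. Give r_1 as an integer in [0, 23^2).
r_1 = 348 (mod 529)

Hensel's recurrence: r_{i+1} = r_i − f(r_i)·(f′(r_i))^{-1} mod 23^{i+2}, with f′(x) = 2x. Iterate:
  r_0 = 3 (mod 23)
  r_1 = 348 (mod 529)
Final: r_1 = 348, and one checks f(r_1) ≡ 0 mod 23^2.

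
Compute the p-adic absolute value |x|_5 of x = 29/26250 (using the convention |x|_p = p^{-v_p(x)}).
|29/26250|_5 = 625

Step 1 — compute v_5(x) by factoring powers of 5 out of the numerator and denominator: v_5(29/26250) = -4. Step 2 — apply |x|_p = p^{-v_p(x)} = 5^{4} = 625.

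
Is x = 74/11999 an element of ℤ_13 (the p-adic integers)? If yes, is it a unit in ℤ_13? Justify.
x ∉ ℤ_13 (v_13(x) = -2 < 0)

ℤ_13 = {x ∈ ℚ_13 : v_13(x) ≥ 0} and ℤ_13^× = {x ∈ ℤ_13 : v_13(x) = 0}. Here v_13(74/11999) = v_13(num) − v_13(den) = -2; compare against these criteria.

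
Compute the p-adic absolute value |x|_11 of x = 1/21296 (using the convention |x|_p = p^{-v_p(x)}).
|1/21296|_11 = 1331

Step 1 — compute v_11(x) by factoring powers of 11 out of the numerator and denominator: v_11(1/21296) = -3. Step 2 — apply |x|_p = p^{-v_p(x)} = 11^{3} = 1331.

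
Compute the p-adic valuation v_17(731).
v_17(731) = 1

v_17(n) is the largest exponent k such that 17^k divides n. Factor out: 731 = 17^1 · 43. (Sign doesn't affect v_p.) So v_17(731) = 1.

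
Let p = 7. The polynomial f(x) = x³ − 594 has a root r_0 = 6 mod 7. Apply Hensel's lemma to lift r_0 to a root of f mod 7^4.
r_3 = 279 (mod 2401)

Hensel: r_{i+1} = r_i − f(r_i)/f′(r_i) mod 7^{i+2}, where f′(x) = 3x². Iterate:
  r_0 = 6 (mod 7)
  r_1 = 34 (mod 49)
  r_2 = 279 (mod 343)
  r_3 = 279 (mod 2401)
Final: r = 279 with f(r) ≡ 0 mod 7^4.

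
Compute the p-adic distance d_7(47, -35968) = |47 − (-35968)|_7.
d_7(47, -35968) = 1/2401

Step 1 — x − y = 47 − (-35968) = 36015. Step 2 — v_7(36015) = 4 (factor: 36015 = (7^4 · 15); the sign does not affect v_p). Step 3 — |x − y|_7 = 7^{-4} = 1/2401.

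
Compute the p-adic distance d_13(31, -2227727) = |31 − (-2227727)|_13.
d_13(31, -2227727) = 1/371293

Step 1 — x − y = 31 − (-2227727) = 2227758. Step 2 — v_13(2227758) = 5 (factor: 2227758 = (13^5 · 6); the sign does not affect v_p). Step 3 — |x − y|_13 = 13^{-5} = 1/371293.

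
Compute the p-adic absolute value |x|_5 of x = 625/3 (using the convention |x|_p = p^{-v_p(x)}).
|625/3|_5 = 1/625

Step 1 — compute v_5(x) by factoring powers of 5 out of the numerator and denominator: v_5(625/3) = 4. Step 2 — apply |x|_p = p^{-v_p(x)} = 5^{-4} = 1/625.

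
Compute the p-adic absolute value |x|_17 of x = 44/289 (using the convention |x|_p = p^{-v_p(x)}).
|44/289|_17 = 289

Step 1 — compute v_17(x) by factoring powers of 17 out of the numerator and denominator: v_17(44/289) = -2. Step 2 — apply |x|_p = p^{-v_p(x)} = 17^{2} = 289.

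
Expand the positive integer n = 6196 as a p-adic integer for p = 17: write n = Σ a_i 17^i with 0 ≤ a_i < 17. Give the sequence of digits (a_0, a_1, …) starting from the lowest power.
(a_0, a_1, …) = (8, 7, 4, 1)

Repeated division by 17 gives the digits low-to-high: 6196 = 8 + 7·17^1 + 4·17^2 + 1·17^3. Digit sequence: (8, 7, 4, 1).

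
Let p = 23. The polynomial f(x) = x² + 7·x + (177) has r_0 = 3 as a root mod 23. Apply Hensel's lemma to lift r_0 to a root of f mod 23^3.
r_2 = 394 (mod 12167)

Hensel: r_{i+1} = r_i − f(r_i)·(f′(r_i))^{-1} mod 23^{i+2}, f′(x) = 2x + 7. Iterate:
  r_0 = 3 (mod 23)
  r_1 = 394 (mod 529)
  r_2 = 394 (mod 12167)
Final: r = 394 satisfies f(r) ≡ 0 mod 23^3.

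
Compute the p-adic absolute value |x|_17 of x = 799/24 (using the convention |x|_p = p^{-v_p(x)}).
|799/24|_17 = 1/17

Step 1 — compute v_17(x) by factoring powers of 17 out of the numerator and denominator: v_17(799/24) = 1. Step 2 — apply |x|_p = p^{-v_p(x)} = 17^{-1} = 1/17.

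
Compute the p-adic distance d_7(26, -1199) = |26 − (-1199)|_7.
d_7(26, -1199) = 1/49

Step 1 — x − y = 26 − (-1199) = 1225. Step 2 — v_7(1225) = 2 (factor: 1225 = (7^2 · 25); the sign does not affect v_p). Step 3 — |x − y|_7 = 7^{-2} = 1/49.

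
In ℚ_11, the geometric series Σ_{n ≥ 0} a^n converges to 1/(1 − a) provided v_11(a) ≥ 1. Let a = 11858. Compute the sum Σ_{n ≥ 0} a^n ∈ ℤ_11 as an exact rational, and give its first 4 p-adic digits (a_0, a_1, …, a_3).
Σ a^n = 1/(1 − a) = -1/11857;  first 4 digits = (1, 0, 10, 8)

v_11(a) = 2 ≥ 1, so the series converges in ℤ_11 to 1/(1 − a) = 1/(1 − 11858) = -1/11857. Expand this rational in ℤ_11: compute digits iteratively via d_i = x_i mod 11, x_{i+1} = (x_i − d_i)/11. The first 4 digits are (1, 0, 10, 8).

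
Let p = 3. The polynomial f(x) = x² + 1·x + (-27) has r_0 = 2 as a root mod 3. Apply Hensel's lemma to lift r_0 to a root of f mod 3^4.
r_3 = 53 (mod 81)

Hensel: r_{i+1} = r_i − f(r_i)·(f′(r_i))^{-1} mod 3^{i+2}, f′(x) = 2x + 1. Iterate:
  r_0 = 2 (mod 3)
  r_1 = 8 (mod 9)
  r_2 = 26 (mod 27)
  r_3 = 53 (mod 81)
Final: r = 53 satisfies f(r) ≡ 0 mod 3^4.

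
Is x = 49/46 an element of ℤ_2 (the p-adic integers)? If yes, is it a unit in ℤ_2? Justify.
x ∉ ℤ_2 (v_2(x) = -1 < 0)

ℤ_2 = {x ∈ ℚ_2 : v_2(x) ≥ 0} and ℤ_2^× = {x ∈ ℤ_2 : v_2(x) = 0}. Here v_2(49/46) = v_2(num) − v_2(den) = -1; compare against these criteria.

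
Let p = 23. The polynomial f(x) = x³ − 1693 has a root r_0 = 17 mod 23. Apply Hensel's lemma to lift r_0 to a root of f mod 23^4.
r_3 = 73479 (mod 279841)

Hensel: r_{i+1} = r_i − f(r_i)/f′(r_i) mod 23^{i+2}, where f′(x) = 3x². Iterate:
  r_0 = 17 (mod 23)
  r_1 = 477 (mod 529)
  r_2 = 477 (mod 12167)
  r_3 = 73479 (mod 279841)
Final: r = 73479 with f(r) ≡ 0 mod 23^4.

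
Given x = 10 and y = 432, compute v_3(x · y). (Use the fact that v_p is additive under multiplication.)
v_3(4320) = 3

v_p(x) = 0 (factor: 10 = 3^0 · 10); v_p(y) = 3 (factor: 432 = 3^3 · 16). Additivity: v_p(xy) = v_p(x) + v_p(y) = 0 + 3 = 3. (Direct check: xy = 4320 = 3^3 · (160).)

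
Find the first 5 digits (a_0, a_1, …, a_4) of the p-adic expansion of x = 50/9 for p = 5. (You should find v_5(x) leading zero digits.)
(a_0, …, a_4) = (0, 0, 3, 0, 1)

v_5(50/9) = 2, so a_0 = ... = a_1 = 0. Factor out: x = 5^2 · u with u = 2/9 a unit in ℤ_5. Expand u iteratively via a_{v+i} = u_i mod 5, u_{i+1} = (u_i − a_{v+i})/5:
  u_0 = 2/9;  a_2 = 3;  u_1 = (u_0 − 3)/5 = -5/9
  u_1 = -5/9;  a_3 = 0;  u_2 = (u_1 − 0)/5 = -1/9
  u_2 = -1/9;  a_4 = 1;  u_3 = (u_2 − 1)/5 = -2/9
Digits: (0, 0, 3, 0, 1).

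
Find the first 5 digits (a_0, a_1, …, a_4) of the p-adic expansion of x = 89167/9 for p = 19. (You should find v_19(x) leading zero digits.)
(a_0, …, a_4) = (0, 0, 0, 12, 10)

v_19(89167/9) = 3, so a_0 = ... = a_2 = 0. Factor out: x = 19^3 · u with u = 13/9 a unit in ℤ_19. Expand u iteratively via a_{v+i} = u_i mod 19, u_{i+1} = (u_i − a_{v+i})/19:
  u_0 = 13/9;  a_3 = 12;  u_1 = (u_0 − 12)/19 = -5/9
  u_1 = -5/9;  a_4 = 10;  u_2 = (u_1 − 10)/19 = -5/9
Digits: (0, 0, 0, 12, 10).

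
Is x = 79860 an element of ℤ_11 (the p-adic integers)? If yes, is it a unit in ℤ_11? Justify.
x ∈ ℤ_11 but not a unit; v_11(x) = 3 > 0

ℤ_11 = {x ∈ ℚ_11 : v_11(x) ≥ 0} and ℤ_11^× = {x ∈ ℤ_11 : v_11(x) = 0}. Here v_11(79860) = v_11(num) − v_11(den) = 3; compare against these criteria.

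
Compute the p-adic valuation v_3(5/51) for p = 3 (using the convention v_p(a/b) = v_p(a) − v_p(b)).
v_3(5/51) = -1

Factor powers of 3 from the numerator and denominator of the reduced fraction: 5 = 3^0 · 5 and 51 = 3^1 · 17. Apply v_p(a/b) = v_p(a) − v_p(b): v_3(5/51) = 0 − 1 = -1.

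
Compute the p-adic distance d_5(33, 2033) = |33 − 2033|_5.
d_5(33, 2033) = 1/125

Step 1 — x − y = 33 − 2033 = -2000. Step 2 — v_5(-2000) = 3 (factor: -2000 = −(5^3 · 16); the sign does not affect v_p). Step 3 — |x − y|_5 = 5^{-3} = 1/125.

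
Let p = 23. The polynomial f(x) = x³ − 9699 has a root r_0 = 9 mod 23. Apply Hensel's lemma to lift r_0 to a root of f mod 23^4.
r_3 = 182675 (mod 279841)

Hensel: r_{i+1} = r_i − f(r_i)/f′(r_i) mod 23^{i+2}, where f′(x) = 3x². Iterate:
  r_0 = 9 (mod 23)
  r_1 = 170 (mod 529)
  r_2 = 170 (mod 12167)
  r_3 = 182675 (mod 279841)
Final: r = 182675 with f(r) ≡ 0 mod 23^4.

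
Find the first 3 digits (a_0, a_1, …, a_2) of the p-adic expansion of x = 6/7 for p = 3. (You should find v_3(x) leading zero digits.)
(a_0, …, a_2) = (0, 2, 2)

v_3(6/7) = 1, so a_0 = ... = a_0 = 0. Factor out: x = 3^1 · u with u = 2/7 a unit in ℤ_3. Expand u iteratively via a_{v+i} = u_i mod 3, u_{i+1} = (u_i − a_{v+i})/3:
  u_0 = 2/7;  a_1 = 2;  u_1 = (u_0 − 2)/3 = -4/7
  u_1 = -4/7;  a_2 = 2;  u_2 = (u_1 − 2)/3 = -6/7
Digits: (0, 2, 2).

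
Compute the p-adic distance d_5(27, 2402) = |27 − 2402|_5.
d_5(27, 2402) = 1/125

Step 1 — x − y = 27 − 2402 = -2375. Step 2 — v_5(-2375) = 3 (factor: -2375 = −(5^3 · 19); the sign does not affect v_p). Step 3 — |x − y|_5 = 5^{-3} = 1/125.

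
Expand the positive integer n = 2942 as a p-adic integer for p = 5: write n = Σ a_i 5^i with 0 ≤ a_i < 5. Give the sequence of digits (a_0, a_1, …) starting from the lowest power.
(a_0, a_1, …) = (2, 3, 2, 3, 4)

Repeated division by 5 gives the digits low-to-high: 2942 = 2 + 3·5^1 + 2·5^2 + 3·5^3 + 4·5^4. Digit sequence: (2, 3, 2, 3, 4).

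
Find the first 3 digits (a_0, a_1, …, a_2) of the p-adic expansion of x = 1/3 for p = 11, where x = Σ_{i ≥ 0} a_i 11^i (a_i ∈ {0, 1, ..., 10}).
(a_0, …, a_2) = (4, 7, 3)

v_11(1/3) = 0 (numerator and denominator both coprime to 11), so x ∈ ℤ_11^×. Compute digits iteratively via a_i = x_i mod 11, x_{i+1} = (x_i − a_i)/11, with x_0 = x:
  x_0 = 1/3;  a_0 = 4;  x_1 = (x_0 − 4)/11 = -1/3
  x_1 = -1/3;  a_1 = 7;  x_2 = (x_1 − 7)/11 = -2/3
  x_2 = -2/3;  a_2 = 3;  x_3 = (x_2 − 3)/11 = -1/3
Digits: (4, 7, 3).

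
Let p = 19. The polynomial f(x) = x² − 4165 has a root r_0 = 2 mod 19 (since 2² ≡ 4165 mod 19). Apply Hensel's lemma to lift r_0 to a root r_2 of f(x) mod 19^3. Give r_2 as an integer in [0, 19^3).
r_2 = 3479 (mod 6859)

Hensel's recurrence: r_{i+1} = r_i − f(r_i)·(f′(r_i))^{-1} mod 19^{i+2}, with f′(x) = 2x. Iterate:
  r_0 = 2 (mod 19)
  r_1 = 230 (mod 361)
  r_2 = 3479 (mod 6859)
Final: r_2 = 3479, and one checks f(r_2) ≡ 0 mod 19^3.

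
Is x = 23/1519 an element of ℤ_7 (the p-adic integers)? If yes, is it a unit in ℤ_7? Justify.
x ∉ ℤ_7 (v_7(x) = -2 < 0)

ℤ_7 = {x ∈ ℚ_7 : v_7(x) ≥ 0} and ℤ_7^× = {x ∈ ℤ_7 : v_7(x) = 0}. Here v_7(23/1519) = v_7(num) − v_7(den) = -2; compare against these criteria.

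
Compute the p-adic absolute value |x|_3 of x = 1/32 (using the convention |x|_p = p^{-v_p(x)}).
|1/32|_3 = 1

Step 1 — compute v_3(x) by factoring powers of 3 out of the numerator and denominator: v_3(1/32) = 0. Step 2 — apply |x|_p = p^{-v_p(x)} = 3^{0} = 1.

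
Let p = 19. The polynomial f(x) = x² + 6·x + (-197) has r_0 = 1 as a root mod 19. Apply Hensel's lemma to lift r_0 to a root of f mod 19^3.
r_2 = 115 (mod 6859)

Hensel: r_{i+1} = r_i − f(r_i)·(f′(r_i))^{-1} mod 19^{i+2}, f′(x) = 2x + 6. Iterate:
  r_0 = 1 (mod 19)
  r_1 = 115 (mod 361)
  r_2 = 115 (mod 6859)
Final: r = 115 satisfies f(r) ≡ 0 mod 19^3.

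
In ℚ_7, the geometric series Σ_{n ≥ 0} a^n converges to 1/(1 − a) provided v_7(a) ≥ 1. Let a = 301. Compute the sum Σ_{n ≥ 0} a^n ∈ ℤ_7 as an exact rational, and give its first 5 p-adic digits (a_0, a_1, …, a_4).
Σ a^n = 1/(1 − a) = -1/300;  first 5 digits = (1, 1, 0, 0, 1)

v_7(a) = 1 ≥ 1, so the series converges in ℤ_7 to 1/(1 − a) = 1/(1 − 301) = -1/300. Expand this rational in ℤ_7: compute digits iteratively via d_i = x_i mod 7, x_{i+1} = (x_i − d_i)/7. The first 5 digits are (1, 1, 0, 0, 1).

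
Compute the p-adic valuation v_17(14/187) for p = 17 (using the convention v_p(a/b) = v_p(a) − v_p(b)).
v_17(14/187) = -1

Factor powers of 17 from the numerator and denominator of the reduced fraction: 14 = 17^0 · 14 and 187 = 17^1 · 11. Apply v_p(a/b) = v_p(a) − v_p(b): v_17(14/187) = 0 − 1 = -1.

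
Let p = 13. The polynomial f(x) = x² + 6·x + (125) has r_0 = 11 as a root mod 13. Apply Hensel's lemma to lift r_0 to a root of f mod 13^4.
r_3 = 24867 (mod 28561)

Hensel: r_{i+1} = r_i − f(r_i)·(f′(r_i))^{-1} mod 13^{i+2}, f′(x) = 2x + 6. Iterate:
  r_0 = 11 (mod 13)
  r_1 = 24 (mod 169)
  r_2 = 700 (mod 2197)
  r_3 = 24867 (mod 28561)
Final: r = 24867 satisfies f(r) ≡ 0 mod 13^4.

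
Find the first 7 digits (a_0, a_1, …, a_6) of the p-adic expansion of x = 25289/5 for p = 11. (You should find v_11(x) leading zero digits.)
(a_0, …, a_6) = (0, 0, 0, 6, 2, 2, 2)

v_11(25289/5) = 3, so a_0 = ... = a_2 = 0. Factor out: x = 11^3 · u with u = 19/5 a unit in ℤ_11. Expand u iteratively via a_{v+i} = u_i mod 11, u_{i+1} = (u_i − a_{v+i})/11:
  u_0 = 19/5;  a_3 = 6;  u_1 = (u_0 − 6)/11 = -1/5
  u_1 = -1/5;  a_4 = 2;  u_2 = (u_1 − 2)/11 = -1/5
  u_2 = -1/5;  a_5 = 2;  u_3 = (u_2 − 2)/11 = -1/5
  u_3 = -1/5;  a_6 = 2;  u_4 = (u_3 − 2)/11 = -1/5
Digits: (0, 0, 0, 6, 2, 2, 2).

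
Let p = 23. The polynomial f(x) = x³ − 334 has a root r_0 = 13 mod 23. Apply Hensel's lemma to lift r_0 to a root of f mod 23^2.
r_1 = 266 (mod 529)

Hensel: r_{i+1} = r_i − f(r_i)/f′(r_i) mod 23^{i+2}, where f′(x) = 3x². Iterate:
  r_0 = 13 (mod 23)
  r_1 = 266 (mod 529)
Final: r = 266 with f(r) ≡ 0 mod 23^2.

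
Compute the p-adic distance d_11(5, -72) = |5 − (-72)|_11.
d_11(5, -72) = 1/11

Step 1 — x − y = 5 − (-72) = 77. Step 2 — v_11(77) = 1 (factor: 77 = (11^1 · 7); the sign does not affect v_p). Step 3 — |x − y|_11 = 11^{-1} = 1/11.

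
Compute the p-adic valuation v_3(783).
v_3(783) = 3

v_3(n) is the largest exponent k such that 3^k divides n. Factor out: 783 = 3^3 · 29. (Sign doesn't affect v_p.) So v_3(783) = 3.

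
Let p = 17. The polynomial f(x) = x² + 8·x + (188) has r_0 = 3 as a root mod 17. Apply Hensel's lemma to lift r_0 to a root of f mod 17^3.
r_2 = 2485 (mod 4913)

Hensel: r_{i+1} = r_i − f(r_i)·(f′(r_i))^{-1} mod 17^{i+2}, f′(x) = 2x + 8. Iterate:
  r_0 = 3 (mod 17)
  r_1 = 173 (mod 289)
  r_2 = 2485 (mod 4913)
Final: r = 2485 satisfies f(r) ≡ 0 mod 17^3.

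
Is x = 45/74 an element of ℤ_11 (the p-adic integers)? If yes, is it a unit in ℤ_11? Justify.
x ∈ ℤ_11^× (unit); v_11(x) = 0

ℤ_11 = {x ∈ ℚ_11 : v_11(x) ≥ 0} and ℤ_11^× = {x ∈ ℤ_11 : v_11(x) = 0}. Here v_11(45/74) = v_11(num) − v_11(den) = 0; compare against these criteria.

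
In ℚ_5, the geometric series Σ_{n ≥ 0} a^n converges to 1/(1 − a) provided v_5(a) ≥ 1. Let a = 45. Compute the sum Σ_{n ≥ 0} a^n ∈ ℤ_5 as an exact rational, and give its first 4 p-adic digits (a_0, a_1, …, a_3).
Σ a^n = 1/(1 − a) = -1/44;  first 4 digits = (1, 4, 2, 0)

v_5(a) = 1 ≥ 1, so the series converges in ℤ_5 to 1/(1 − a) = 1/(1 − 45) = -1/44. Expand this rational in ℤ_5: compute digits iteratively via d_i = x_i mod 5, x_{i+1} = (x_i − d_i)/5. The first 4 digits are (1, 4, 2, 0).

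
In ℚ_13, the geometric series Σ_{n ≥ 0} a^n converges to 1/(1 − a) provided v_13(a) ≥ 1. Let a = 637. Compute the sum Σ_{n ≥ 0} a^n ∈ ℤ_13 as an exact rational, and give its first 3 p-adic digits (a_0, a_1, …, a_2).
Σ a^n = 1/(1 − a) = -1/636;  first 3 digits = (1, 10, 12)

v_13(a) = 1 ≥ 1, so the series converges in ℤ_13 to 1/(1 − a) = 1/(1 − 637) = -1/636. Expand this rational in ℤ_13: compute digits iteratively via d_i = x_i mod 13, x_{i+1} = (x_i − d_i)/13. The first 3 digits are (1, 10, 12).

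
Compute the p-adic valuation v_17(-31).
v_17(-31) = 0

v_17(n) is the largest exponent k such that 17^k divides n. Factor out: -31 = -17^0 · 31. (Sign doesn't affect v_p.) So v_17(-31) = 0.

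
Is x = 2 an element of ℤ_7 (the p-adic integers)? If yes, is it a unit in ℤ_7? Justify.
x ∈ ℤ_7^× (unit); v_7(x) = 0

ℤ_7 = {x ∈ ℚ_7 : v_7(x) ≥ 0} and ℤ_7^× = {x ∈ ℤ_7 : v_7(x) = 0}. Here v_7(2) = v_7(num) − v_7(den) = 0; compare against these criteria.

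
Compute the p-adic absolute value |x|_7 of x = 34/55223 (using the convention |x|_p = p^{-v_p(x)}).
|34/55223|_7 = 2401

Step 1 — compute v_7(x) by factoring powers of 7 out of the numerator and denominator: v_7(34/55223) = -4. Step 2 — apply |x|_p = p^{-v_p(x)} = 7^{4} = 2401.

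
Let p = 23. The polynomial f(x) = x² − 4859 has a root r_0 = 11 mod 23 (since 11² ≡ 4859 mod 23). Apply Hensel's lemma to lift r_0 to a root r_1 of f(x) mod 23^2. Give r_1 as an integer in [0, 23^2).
r_1 = 34 (mod 529)

Hensel's recurrence: r_{i+1} = r_i − f(r_i)·(f′(r_i))^{-1} mod 23^{i+2}, with f′(x) = 2x. Iterate:
  r_0 = 11 (mod 23)
  r_1 = 34 (mod 529)
Final: r_1 = 34, and one checks f(r_1) ≡ 0 mod 23^2.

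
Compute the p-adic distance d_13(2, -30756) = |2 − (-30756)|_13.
d_13(2, -30756) = 1/2197

Step 1 — x − y = 2 − (-30756) = 30758. Step 2 — v_13(30758) = 3 (factor: 30758 = (13^3 · 14); the sign does not affect v_p). Step 3 — |x − y|_13 = 13^{-3} = 1/2197.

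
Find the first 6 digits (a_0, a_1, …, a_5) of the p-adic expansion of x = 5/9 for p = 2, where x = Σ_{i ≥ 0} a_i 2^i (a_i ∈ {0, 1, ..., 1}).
(a_0, …, a_5) = (1, 0, 1, 1, 1, 0)

v_2(5/9) = 0 (numerator and denominator both coprime to 2), so x ∈ ℤ_2^×. Compute digits iteratively via a_i = x_i mod 2, x_{i+1} = (x_i − a_i)/2, with x_0 = x:
  x_0 = 5/9;  a_0 = 1;  x_1 = (x_0 − 1)/2 = -2/9
  x_1 = -2/9;  a_1 = 0;  x_2 = (x_1 − 0)/2 = -1/9
  x_2 = -1/9;  a_2 = 1;  x_3 = (x_2 − 1)/2 = -5/9
  x_3 = -5/9;  a_3 = 1;  x_4 = (x_3 − 1)/2 = -7/9
  x_4 = -7/9;  a_4 = 1;  x_5 = (x_4 − 1)/2 = -8/9
  x_5 = -8/9;  a_5 = 0;  x_6 = (x_5 − 0)/2 = -4/9
Digits: (1, 0, 1, 1, 1, 0).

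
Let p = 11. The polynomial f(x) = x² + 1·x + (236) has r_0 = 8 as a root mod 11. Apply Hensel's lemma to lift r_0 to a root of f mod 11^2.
r_1 = 118 (mod 121)

Hensel: r_{i+1} = r_i − f(r_i)·(f′(r_i))^{-1} mod 11^{i+2}, f′(x) = 2x + 1. Iterate:
  r_0 = 8 (mod 11)
  r_1 = 118 (mod 121)
Final: r = 118 satisfies f(r) ≡ 0 mod 11^2.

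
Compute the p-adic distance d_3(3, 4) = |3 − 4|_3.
d_3(3, 4) = 1

Step 1 — x − y = 3 − 4 = -1. Step 2 — v_3(-1) = 0 (factor: -1 = −(3^0 · 1); the sign does not affect v_p). Step 3 — |x − y|_3 = 3^{0} = 1.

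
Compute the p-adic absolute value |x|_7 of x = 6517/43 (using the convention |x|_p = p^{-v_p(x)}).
|6517/43|_7 = 1/343

Step 1 — compute v_7(x) by factoring powers of 7 out of the numerator and denominator: v_7(6517/43) = 3. Step 2 — apply |x|_p = p^{-v_p(x)} = 7^{-3} = 1/343.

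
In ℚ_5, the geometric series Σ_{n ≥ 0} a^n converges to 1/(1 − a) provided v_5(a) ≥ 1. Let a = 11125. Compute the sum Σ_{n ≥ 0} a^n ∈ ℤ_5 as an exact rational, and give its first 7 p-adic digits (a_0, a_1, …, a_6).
Σ a^n = 1/(1 − a) = -1/11124;  first 7 digits = (1, 0, 0, 4, 2, 3, 1)

v_5(a) = 3 ≥ 1, so the series converges in ℤ_5 to 1/(1 − a) = 1/(1 − 11125) = -1/11124. Expand this rational in ℤ_5: compute digits iteratively via d_i = x_i mod 5, x_{i+1} = (x_i − d_i)/5. The first 7 digits are (1, 0, 0, 4, 2, 3, 1).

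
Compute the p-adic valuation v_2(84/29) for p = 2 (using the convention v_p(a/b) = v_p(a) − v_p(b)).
v_2(84/29) = 2

Factor powers of 2 from the numerator and denominator of the reduced fraction: 84 = 2^2 · 21 and 29 = 2^0 · 29. Apply v_p(a/b) = v_p(a) − v_p(b): v_2(84/29) = 2 − 0 = 2.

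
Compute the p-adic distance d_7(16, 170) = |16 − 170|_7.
d_7(16, 170) = 1/7

Step 1 — x − y = 16 − 170 = -154. Step 2 — v_7(-154) = 1 (factor: -154 = −(7^1 · 22); the sign does not affect v_p). Step 3 — |x − y|_7 = 7^{-1} = 1/7.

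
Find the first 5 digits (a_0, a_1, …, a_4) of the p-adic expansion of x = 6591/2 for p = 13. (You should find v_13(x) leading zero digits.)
(a_0, …, a_4) = (0, 0, 0, 8, 6)

v_13(6591/2) = 3, so a_0 = ... = a_2 = 0. Factor out: x = 13^3 · u with u = 3/2 a unit in ℤ_13. Expand u iteratively via a_{v+i} = u_i mod 13, u_{i+1} = (u_i − a_{v+i})/13:
  u_0 = 3/2;  a_3 = 8;  u_1 = (u_0 − 8)/13 = -1/2
  u_1 = -1/2;  a_4 = 6;  u_2 = (u_1 − 6)/13 = -1/2
Digits: (0, 0, 0, 8, 6).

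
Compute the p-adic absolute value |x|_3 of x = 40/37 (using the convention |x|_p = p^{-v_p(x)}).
|40/37|_3 = 1

Step 1 — compute v_3(x) by factoring powers of 3 out of the numerator and denominator: v_3(40/37) = 0. Step 2 — apply |x|_p = p^{-v_p(x)} = 3^{0} = 1.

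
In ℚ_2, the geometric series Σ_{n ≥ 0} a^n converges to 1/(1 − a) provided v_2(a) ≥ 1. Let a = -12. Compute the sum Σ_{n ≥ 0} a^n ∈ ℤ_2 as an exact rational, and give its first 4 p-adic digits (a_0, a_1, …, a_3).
Σ a^n = 1/(1 − a) = 1/13;  first 4 digits = (1, 0, 1, 0)

v_2(a) = 2 ≥ 1, so the series converges in ℤ_2 to 1/(1 − a) = 1/(1 − (-12)) = 1/13. Expand this rational in ℤ_2: compute digits iteratively via d_i = x_i mod 2, x_{i+1} = (x_i − d_i)/2. The first 4 digits are (1, 0, 1, 0).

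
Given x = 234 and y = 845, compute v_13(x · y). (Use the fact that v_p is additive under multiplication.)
v_13(197730) = 3

v_p(x) = 1 (factor: 234 = 13^1 · 18); v_p(y) = 2 (factor: 845 = 13^2 · 5). Additivity: v_p(xy) = v_p(x) + v_p(y) = 1 + 2 = 3. (Direct check: xy = 197730 = 13^3 · (90).)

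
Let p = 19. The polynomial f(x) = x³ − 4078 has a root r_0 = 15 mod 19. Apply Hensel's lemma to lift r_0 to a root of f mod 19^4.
r_3 = 25608 (mod 130321)

Hensel: r_{i+1} = r_i − f(r_i)/f′(r_i) mod 19^{i+2}, where f′(x) = 3x². Iterate:
  r_0 = 15 (mod 19)
  r_1 = 338 (mod 361)
  r_2 = 5031 (mod 6859)
  r_3 = 25608 (mod 130321)
Final: r = 25608 with f(r) ≡ 0 mod 19^4.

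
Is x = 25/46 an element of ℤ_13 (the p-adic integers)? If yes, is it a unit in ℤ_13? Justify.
x ∈ ℤ_13^× (unit); v_13(x) = 0

ℤ_13 = {x ∈ ℚ_13 : v_13(x) ≥ 0} and ℤ_13^× = {x ∈ ℤ_13 : v_13(x) = 0}. Here v_13(25/46) = v_13(num) − v_13(den) = 0; compare against these criteria.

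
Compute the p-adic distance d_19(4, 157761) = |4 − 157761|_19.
d_19(4, 157761) = 1/6859

Step 1 — x − y = 4 − 157761 = -157757. Step 2 — v_19(-157757) = 3 (factor: -157757 = −(19^3 · 23); the sign does not affect v_p). Step 3 — |x − y|_19 = 19^{-3} = 1/6859.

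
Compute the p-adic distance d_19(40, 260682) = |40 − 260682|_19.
d_19(40, 260682) = 1/130321

Step 1 — x − y = 40 − 260682 = -260642. Step 2 — v_19(-260642) = 4 (factor: -260642 = −(19^4 · 2); the sign does not affect v_p). Step 3 — |x − y|_19 = 19^{-4} = 1/130321.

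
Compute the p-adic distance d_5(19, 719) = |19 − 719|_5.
d_5(19, 719) = 1/25

Step 1 — x − y = 19 − 719 = -700. Step 2 — v_5(-700) = 2 (factor: -700 = −(5^2 · 28); the sign does not affect v_p). Step 3 — |x − y|_5 = 5^{-2} = 1/25.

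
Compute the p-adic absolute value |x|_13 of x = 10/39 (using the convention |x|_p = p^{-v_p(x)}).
|10/39|_13 = 13

Step 1 — compute v_13(x) by factoring powers of 13 out of the numerator and denominator: v_13(10/39) = -1. Step 2 — apply |x|_p = p^{-v_p(x)} = 13^{1} = 13.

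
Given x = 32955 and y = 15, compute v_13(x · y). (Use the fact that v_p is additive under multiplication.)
v_13(494325) = 3

v_p(x) = 3 (factor: 32955 = 13^3 · 15); v_p(y) = 0 (factor: 15 = 13^0 · 15). Additivity: v_p(xy) = v_p(x) + v_p(y) = 3 + 0 = 3. (Direct check: xy = 494325 = 13^3 · (225).)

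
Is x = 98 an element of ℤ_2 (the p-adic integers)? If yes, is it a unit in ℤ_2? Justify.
x ∈ ℤ_2 but not a unit; v_2(x) = 1 > 0

ℤ_2 = {x ∈ ℚ_2 : v_2(x) ≥ 0} and ℤ_2^× = {x ∈ ℤ_2 : v_2(x) = 0}. Here v_2(98) = v_2(num) − v_2(den) = 1; compare against these criteria.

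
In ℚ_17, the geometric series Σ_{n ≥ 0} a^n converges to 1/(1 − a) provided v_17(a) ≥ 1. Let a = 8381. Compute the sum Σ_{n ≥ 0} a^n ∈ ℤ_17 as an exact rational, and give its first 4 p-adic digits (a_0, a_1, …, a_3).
Σ a^n = 1/(1 − a) = -1/8380;  first 4 digits = (1, 0, 12, 1)

v_17(a) = 2 ≥ 1, so the series converges in ℤ_17 to 1/(1 − a) = 1/(1 − 8381) = -1/8380. Expand this rational in ℤ_17: compute digits iteratively via d_i = x_i mod 17, x_{i+1} = (x_i − d_i)/17. The first 4 digits are (1, 0, 12, 1).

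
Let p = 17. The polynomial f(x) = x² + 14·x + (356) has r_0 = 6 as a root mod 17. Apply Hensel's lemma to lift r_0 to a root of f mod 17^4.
r_3 = 72460 (mod 83521)

Hensel: r_{i+1} = r_i − f(r_i)·(f′(r_i))^{-1} mod 17^{i+2}, f′(x) = 2x + 14. Iterate:
  r_0 = 6 (mod 17)
  r_1 = 210 (mod 289)
  r_2 = 3678 (mod 4913)
  r_3 = 72460 (mod 83521)
Final: r = 72460 satisfies f(r) ≡ 0 mod 17^4.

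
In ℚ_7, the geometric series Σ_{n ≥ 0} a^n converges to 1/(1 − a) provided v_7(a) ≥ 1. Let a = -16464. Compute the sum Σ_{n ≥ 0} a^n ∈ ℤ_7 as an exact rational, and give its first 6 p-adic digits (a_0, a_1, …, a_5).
Σ a^n = 1/(1 − a) = 1/16465;  first 6 digits = (1, 0, 0, 1, 0, 6)

v_7(a) = 3 ≥ 1, so the series converges in ℤ_7 to 1/(1 − a) = 1/(1 − (-16464)) = 1/16465. Expand this rational in ℤ_7: compute digits iteratively via d_i = x_i mod 7, x_{i+1} = (x_i − d_i)/7. The first 6 digits are (1, 0, 0, 1, 0, 6).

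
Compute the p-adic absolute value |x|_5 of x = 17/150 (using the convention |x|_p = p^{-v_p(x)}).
|17/150|_5 = 25

Step 1 — compute v_5(x) by factoring powers of 5 out of the numerator and denominator: v_5(17/150) = -2. Step 2 — apply |x|_p = p^{-v_p(x)} = 5^{2} = 25.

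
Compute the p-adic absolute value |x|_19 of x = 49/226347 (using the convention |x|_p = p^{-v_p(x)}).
|49/226347|_19 = 6859

Step 1 — compute v_19(x) by factoring powers of 19 out of the numerator and denominator: v_19(49/226347) = -3. Step 2 — apply |x|_p = p^{-v_p(x)} = 19^{3} = 6859.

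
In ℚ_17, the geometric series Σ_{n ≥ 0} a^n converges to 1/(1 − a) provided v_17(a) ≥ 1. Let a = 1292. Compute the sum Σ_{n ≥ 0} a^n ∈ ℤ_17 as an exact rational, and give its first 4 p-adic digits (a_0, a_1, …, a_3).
Σ a^n = 1/(1 − a) = -1/1291;  first 4 digits = (1, 8, 0, 2)

v_17(a) = 1 ≥ 1, so the series converges in ℤ_17 to 1/(1 − a) = 1/(1 − 1292) = -1/1291. Expand this rational in ℤ_17: compute digits iteratively via d_i = x_i mod 17, x_{i+1} = (x_i − d_i)/17. The first 4 digits are (1, 8, 0, 2).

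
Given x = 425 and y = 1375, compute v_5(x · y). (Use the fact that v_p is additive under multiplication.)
v_5(584375) = 5

v_p(x) = 2 (factor: 425 = 5^2 · 17); v_p(y) = 3 (factor: 1375 = 5^3 · 11). Additivity: v_p(xy) = v_p(x) + v_p(y) = 2 + 3 = 5. (Direct check: xy = 584375 = 5^5 · (187).)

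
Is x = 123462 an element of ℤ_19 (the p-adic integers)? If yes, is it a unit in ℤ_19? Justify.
x ∈ ℤ_19 but not a unit; v_19(x) = 3 > 0

ℤ_19 = {x ∈ ℚ_19 : v_19(x) ≥ 0} and ℤ_19^× = {x ∈ ℤ_19 : v_19(x) = 0}. Here v_19(123462) = v_19(num) − v_19(den) = 3; compare against these criteria.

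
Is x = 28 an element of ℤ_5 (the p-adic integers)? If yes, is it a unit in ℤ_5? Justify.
x ∈ ℤ_5^× (unit); v_5(x) = 0

ℤ_5 = {x ∈ ℚ_5 : v_5(x) ≥ 0} and ℤ_5^× = {x ∈ ℤ_5 : v_5(x) = 0}. Here v_5(28) = v_5(num) − v_5(den) = 0; compare against these criteria.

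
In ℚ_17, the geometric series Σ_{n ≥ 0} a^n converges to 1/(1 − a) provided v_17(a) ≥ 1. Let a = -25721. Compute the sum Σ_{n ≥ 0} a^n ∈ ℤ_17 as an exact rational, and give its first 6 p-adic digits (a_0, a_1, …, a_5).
Σ a^n = 1/(1 − a) = 1/25722;  first 6 digits = (1, 0, 13, 11, 15, 6)

v_17(a) = 2 ≥ 1, so the series converges in ℤ_17 to 1/(1 − a) = 1/(1 − (-25721)) = 1/25722. Expand this rational in ℤ_17: compute digits iteratively via d_i = x_i mod 17, x_{i+1} = (x_i − d_i)/17. The first 6 digits are (1, 0, 13, 11, 15, 6).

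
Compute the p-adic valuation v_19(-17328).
v_19(-17328) = 2

v_19(n) is the largest exponent k such that 19^k divides n. Factor out: -17328 = -19^2 · 48. (Sign doesn't affect v_p.) So v_19(-17328) = 2.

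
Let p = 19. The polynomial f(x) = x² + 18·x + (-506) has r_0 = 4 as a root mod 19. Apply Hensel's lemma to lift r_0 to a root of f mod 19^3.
r_2 = 992 (mod 6859)

Hensel: r_{i+1} = r_i − f(r_i)·(f′(r_i))^{-1} mod 19^{i+2}, f′(x) = 2x + 18. Iterate:
  r_0 = 4 (mod 19)
  r_1 = 270 (mod 361)
  r_2 = 992 (mod 6859)
Final: r = 992 satisfies f(r) ≡ 0 mod 19^3.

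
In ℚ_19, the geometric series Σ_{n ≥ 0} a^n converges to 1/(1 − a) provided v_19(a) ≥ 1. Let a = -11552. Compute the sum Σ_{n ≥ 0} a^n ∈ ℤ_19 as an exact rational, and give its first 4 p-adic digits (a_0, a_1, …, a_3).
Σ a^n = 1/(1 − a) = 1/11553;  first 4 digits = (1, 0, 6, 17)

v_19(a) = 2 ≥ 1, so the series converges in ℤ_19 to 1/(1 − a) = 1/(1 − (-11552)) = 1/11553. Expand this rational in ℤ_19: compute digits iteratively via d_i = x_i mod 19, x_{i+1} = (x_i − d_i)/19. The first 4 digits are (1, 0, 6, 17).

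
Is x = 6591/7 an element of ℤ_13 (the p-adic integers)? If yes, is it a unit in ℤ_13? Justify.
x ∈ ℤ_13 but not a unit; v_13(x) = 3 > 0

ℤ_13 = {x ∈ ℚ_13 : v_13(x) ≥ 0} and ℤ_13^× = {x ∈ ℤ_13 : v_13(x) = 0}. Here v_13(6591/7) = v_13(num) − v_13(den) = 3; compare against these criteria.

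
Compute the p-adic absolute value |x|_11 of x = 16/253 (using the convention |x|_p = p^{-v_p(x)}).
|16/253|_11 = 11

Step 1 — compute v_11(x) by factoring powers of 11 out of the numerator and denominator: v_11(16/253) = -1. Step 2 — apply |x|_p = p^{-v_p(x)} = 11^{1} = 11.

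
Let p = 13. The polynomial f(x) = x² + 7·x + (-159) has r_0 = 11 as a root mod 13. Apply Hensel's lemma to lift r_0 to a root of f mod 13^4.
r_3 = 19095 (mod 28561)

Hensel: r_{i+1} = r_i − f(r_i)·(f′(r_i))^{-1} mod 13^{i+2}, f′(x) = 2x + 7. Iterate:
  r_0 = 11 (mod 13)
  r_1 = 167 (mod 169)
  r_2 = 1519 (mod 2197)
  r_3 = 19095 (mod 28561)
Final: r = 19095 satisfies f(r) ≡ 0 mod 13^4.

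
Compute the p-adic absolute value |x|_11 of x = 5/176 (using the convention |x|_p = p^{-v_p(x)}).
|5/176|_11 = 11

Step 1 — compute v_11(x) by factoring powers of 11 out of the numerator and denominator: v_11(5/176) = -1. Step 2 — apply |x|_p = p^{-v_p(x)} = 11^{1} = 11.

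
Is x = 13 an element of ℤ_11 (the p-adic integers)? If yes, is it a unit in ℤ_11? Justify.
x ∈ ℤ_11^× (unit); v_11(x) = 0

ℤ_11 = {x ∈ ℚ_11 : v_11(x) ≥ 0} and ℤ_11^× = {x ∈ ℤ_11 : v_11(x) = 0}. Here v_11(13) = v_11(num) − v_11(den) = 0; compare against these criteria.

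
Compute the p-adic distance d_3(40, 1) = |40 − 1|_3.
d_3(40, 1) = 1/3

Step 1 — x − y = 40 − 1 = 39. Step 2 — v_3(39) = 1 (factor: 39 = (3^1 · 13); the sign does not affect v_p). Step 3 — |x − y|_3 = 3^{-1} = 1/3.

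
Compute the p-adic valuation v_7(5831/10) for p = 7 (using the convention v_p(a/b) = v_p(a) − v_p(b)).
v_7(5831/10) = 3

Factor powers of 7 from the numerator and denominator of the reduced fraction: 5831 = 7^3 · 17 and 10 = 7^0 · 10. Apply v_p(a/b) = v_p(a) − v_p(b): v_7(5831/10) = 3 − 0 = 3.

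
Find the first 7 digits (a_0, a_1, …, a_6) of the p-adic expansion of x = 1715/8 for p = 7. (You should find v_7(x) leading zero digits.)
(a_0, …, a_6) = (0, 0, 0, 5, 2, 4, 2)

v_7(1715/8) = 3, so a_0 = ... = a_2 = 0. Factor out: x = 7^3 · u with u = 5/8 a unit in ℤ_7. Expand u iteratively via a_{v+i} = u_i mod 7, u_{i+1} = (u_i − a_{v+i})/7:
  u_0 = 5/8;  a_3 = 5;  u_1 = (u_0 − 5)/7 = -5/8
  u_1 = -5/8;  a_4 = 2;  u_2 = (u_1 − 2)/7 = -3/8
  u_2 = -3/8;  a_5 = 4;  u_3 = (u_2 − 4)/7 = -5/8
  u_3 = -5/8;  a_6 = 2;  u_4 = (u_3 − 2)/7 = -3/8
Digits: (0, 0, 0, 5, 2, 4, 2).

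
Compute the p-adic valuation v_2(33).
v_2(33) = 0

v_2(n) is the largest exponent k such that 2^k divides n. Factor out: 33 = 2^0 · 33. (Sign doesn't affect v_p.) So v_2(33) = 0.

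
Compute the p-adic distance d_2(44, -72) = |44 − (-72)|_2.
d_2(44, -72) = 1/4

Step 1 — x − y = 44 − (-72) = 116. Step 2 — v_2(116) = 2 (factor: 116 = (2^2 · 29); the sign does not affect v_p). Step 3 — |x − y|_2 = 2^{-2} = 1/4.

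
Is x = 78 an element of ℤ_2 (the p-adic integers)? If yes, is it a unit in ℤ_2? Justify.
x ∈ ℤ_2 but not a unit; v_2(x) = 1 > 0

ℤ_2 = {x ∈ ℚ_2 : v_2(x) ≥ 0} and ℤ_2^× = {x ∈ ℤ_2 : v_2(x) = 0}. Here v_2(78) = v_2(num) − v_2(den) = 1; compare against these criteria.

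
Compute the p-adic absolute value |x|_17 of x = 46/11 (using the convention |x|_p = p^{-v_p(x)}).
|46/11|_17 = 1

Step 1 — compute v_17(x) by factoring powers of 17 out of the numerator and denominator: v_17(46/11) = 0. Step 2 — apply |x|_p = p^{-v_p(x)} = 17^{0} = 1.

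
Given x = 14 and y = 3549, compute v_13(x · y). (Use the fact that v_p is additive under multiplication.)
v_13(49686) = 2

v_p(x) = 0 (factor: 14 = 13^0 · 14); v_p(y) = 2 (factor: 3549 = 13^2 · 21). Additivity: v_p(xy) = v_p(x) + v_p(y) = 0 + 2 = 2. (Direct check: xy = 49686 = 13^2 · (294).)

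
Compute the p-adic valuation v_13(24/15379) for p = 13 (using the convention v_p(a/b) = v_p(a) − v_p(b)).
v_13(24/15379) = -3

Factor powers of 13 from the numerator and denominator of the reduced fraction: 24 = 13^0 · 24 and 15379 = 13^3 · 7. Apply v_p(a/b) = v_p(a) − v_p(b): v_13(24/15379) = 0 − 3 = -3.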